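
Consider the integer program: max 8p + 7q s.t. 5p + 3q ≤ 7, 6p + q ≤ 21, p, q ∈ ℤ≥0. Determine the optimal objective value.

14

The continuous relaxation peaks at (0, 2.33) with value 16.33; rounding to a feasible lattice point costs some objective.
(p,q)=(0,2) is feasible, giving 14.
(p,q)=(0,1) is feasible, giving 7.
The best lattice point is (0,2), giving 14.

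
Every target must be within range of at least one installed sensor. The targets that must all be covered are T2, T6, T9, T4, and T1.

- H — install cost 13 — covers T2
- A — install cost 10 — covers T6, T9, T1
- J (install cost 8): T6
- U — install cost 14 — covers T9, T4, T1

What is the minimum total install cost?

35

The greedy cost-per-new-target heuristic would pick A, H, and U for 37, but a cheaper cover exists.
Choose H, J, and U: together they cover T2, T6, T9, T4, T1 — every target.
Total install cost: 13 + 8 + 14 = 35.
No cover costs less than 35.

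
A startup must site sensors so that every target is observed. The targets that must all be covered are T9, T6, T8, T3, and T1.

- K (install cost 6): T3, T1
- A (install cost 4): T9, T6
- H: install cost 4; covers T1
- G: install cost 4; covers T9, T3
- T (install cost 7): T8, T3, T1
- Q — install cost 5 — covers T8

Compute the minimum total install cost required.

Choose A and T: together they cover T9, T6, T8, T3, T1 — every target.
Total install cost: 4 + 7 = 11.
No cover costs less than 11.

11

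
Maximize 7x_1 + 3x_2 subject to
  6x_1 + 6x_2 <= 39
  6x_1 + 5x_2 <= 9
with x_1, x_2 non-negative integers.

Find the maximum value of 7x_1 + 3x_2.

(x_1,x_2)=(1,0) is feasible, giving 7.
(x_1,x_2)=(0,1) is feasible, giving 3.
(x_1,x_2)=(0,0) is feasible, giving 0.
No feasible integer point exceeds 7.

7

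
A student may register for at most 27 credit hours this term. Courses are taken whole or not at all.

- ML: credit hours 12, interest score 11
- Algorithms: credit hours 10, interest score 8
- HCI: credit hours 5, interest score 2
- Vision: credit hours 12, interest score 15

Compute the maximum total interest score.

Take ML and Vision: credit hours 12 + 12 = 24 ≤ 27, interest score 11 + 15 = 26.
No other feasible combination does better.

26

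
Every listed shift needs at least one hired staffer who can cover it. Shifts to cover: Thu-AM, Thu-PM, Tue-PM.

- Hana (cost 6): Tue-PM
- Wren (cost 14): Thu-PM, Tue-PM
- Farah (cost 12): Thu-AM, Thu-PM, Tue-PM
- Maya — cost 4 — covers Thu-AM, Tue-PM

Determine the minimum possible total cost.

12

The greedy cost-per-new-shift heuristic would pick Maya and Farah for 16, but a cheaper cover exists.
Farah alone covers Thu-AM, Thu-PM, Tue-PM — every shift.
Total cost: 12.
No cover costs less than 12.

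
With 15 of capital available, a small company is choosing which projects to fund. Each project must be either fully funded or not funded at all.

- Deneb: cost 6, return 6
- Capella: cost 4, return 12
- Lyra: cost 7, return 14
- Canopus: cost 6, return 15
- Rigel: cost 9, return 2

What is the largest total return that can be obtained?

29

Allowing fractional choices, the relaxed optimum would be about 37.0, but projects are indivisible.
Lyra + Canopus: cost 7 + 6 = 13 ≤ 15, return 14 + 15 = 29.
Capella + Lyra: cost 4 + 7 = 11 ≤ 15, return 12 + 14 = 26.
Capella + Canopus: cost 4 + 6 = 10 ≤ 15, return 12 + 15 = 27.
Best is Lyra and Canopus with total return 29.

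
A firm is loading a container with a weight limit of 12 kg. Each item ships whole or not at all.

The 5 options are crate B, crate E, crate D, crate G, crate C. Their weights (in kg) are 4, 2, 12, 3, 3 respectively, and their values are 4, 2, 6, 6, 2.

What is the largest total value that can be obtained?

14

crate B + crate E + crate G: weight 4 + 2 + 3 = 9 ≤ 12, value 4 + 2 + 6 = 12.
crate B + crate E + crate G + crate C: weight 4 + 2 + 3 + 3 = 12 ≤ 12, value 4 + 2 + 6 + 2 = 14.
Best is crate B, crate E, crate G, and crate C with total value 14.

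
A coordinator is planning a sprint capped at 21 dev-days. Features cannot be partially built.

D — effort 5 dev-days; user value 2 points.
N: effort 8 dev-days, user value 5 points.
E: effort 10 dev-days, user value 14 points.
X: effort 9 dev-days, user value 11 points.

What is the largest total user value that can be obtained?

25

This is a 0-1 knapsack instance.
Allowing fractional choices, the relaxed optimum would be about 26.2, but features are indivisible.
E + X: effort 10 + 9 = 19 ≤ 21, user value 14 + 11 = 25.
D + E: effort 5 + 10 = 15 ≤ 21, user value 2 + 14 = 16.
N + E: effort 8 + 10 = 18 ≤ 21, user value 5 + 14 = 19.
Best is E and X with total user value 25.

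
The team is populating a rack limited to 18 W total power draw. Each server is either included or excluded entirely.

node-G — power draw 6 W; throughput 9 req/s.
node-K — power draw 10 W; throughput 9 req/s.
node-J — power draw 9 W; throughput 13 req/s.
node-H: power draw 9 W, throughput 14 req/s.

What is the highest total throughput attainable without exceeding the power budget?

27

node-G + node-H: power draw 6 + 9 = 15 ≤ 18, throughput 9 + 14 = 23.
node-J + node-H: power draw 9 + 9 = 18 ≤ 18, throughput 13 + 14 = 27.
node-G + node-J: power draw 6 + 9 = 15 ≤ 18, throughput 9 + 13 = 22.
Best is node-J and node-H with total throughput 27.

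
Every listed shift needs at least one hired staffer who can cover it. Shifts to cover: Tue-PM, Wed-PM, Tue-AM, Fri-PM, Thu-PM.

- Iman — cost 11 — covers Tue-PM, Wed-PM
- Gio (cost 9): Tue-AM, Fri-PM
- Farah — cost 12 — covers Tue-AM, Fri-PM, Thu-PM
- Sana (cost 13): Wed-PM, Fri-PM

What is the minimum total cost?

This is an integer covering problem.
Choose Iman and Farah: together they cover Tue-PM, Wed-PM, Tue-AM, Fri-PM, Thu-PM — every shift.
Total cost: 11 + 12 = 23.
No cover costs less than 23.

23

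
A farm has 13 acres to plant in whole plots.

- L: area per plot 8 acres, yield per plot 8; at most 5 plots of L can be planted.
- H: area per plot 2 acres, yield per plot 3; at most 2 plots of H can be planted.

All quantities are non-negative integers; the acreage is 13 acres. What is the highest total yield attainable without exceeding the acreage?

14

H has the best ratio (3/2); taking only H gives at most 2×3 = 6 (stopped by the supply cap of 2).
Mixing does better — 1×L and 2×H: area 12 ≤ 13, yield 1·8 + 2·3 = 14.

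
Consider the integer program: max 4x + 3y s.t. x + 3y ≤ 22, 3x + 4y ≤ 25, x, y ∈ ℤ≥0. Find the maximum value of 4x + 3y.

32

The continuous relaxation peaks at (8.33, 0) with value 33.33; rounding to a feasible lattice point costs some objective.
(x,y)=(8,0): 1·8+3·0=8≤22, 3·8+4·0=24≤25, objective 32.
(x,y)=(7,1): 1·7+3·1=10≤22, 3·7+4·1=25≤25, objective 31.
(x,y)=(7,0): 1·7+3·0=7≤22, 3·7+4·0=21≤25, objective 28.
No feasible integer point exceeds 32.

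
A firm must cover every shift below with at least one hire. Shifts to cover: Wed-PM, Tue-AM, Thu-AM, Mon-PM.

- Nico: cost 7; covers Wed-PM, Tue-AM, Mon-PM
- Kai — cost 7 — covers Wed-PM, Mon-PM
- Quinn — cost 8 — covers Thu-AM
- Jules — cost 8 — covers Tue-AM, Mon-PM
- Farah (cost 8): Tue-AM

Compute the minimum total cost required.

15

Choose Nico and Quinn: together they cover Wed-PM, Tue-AM, Thu-AM, Mon-PM — every shift.
Total cost: 7 + 8 = 15.
No cover costs less than 15.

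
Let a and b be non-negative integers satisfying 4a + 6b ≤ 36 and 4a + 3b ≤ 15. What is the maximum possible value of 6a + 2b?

20

(a,b)=(3,1): 4·3+6·1=18≤36, 4·3+3·1=15≤15, objective 20.
(a,b)=(3,0): 4·3+6·0=12≤36, 4·3+3·0=12≤15, objective 18.
(a,b)=(2,2): 4·2+6·2=20≤36, 4·2+3·2=14≤15, objective 16.
(a,b)=(2,1): 4·2+6·1=14≤36, 4·2+3·1=11≤15, objective 14.
The best lattice point is (3,1), giving 20.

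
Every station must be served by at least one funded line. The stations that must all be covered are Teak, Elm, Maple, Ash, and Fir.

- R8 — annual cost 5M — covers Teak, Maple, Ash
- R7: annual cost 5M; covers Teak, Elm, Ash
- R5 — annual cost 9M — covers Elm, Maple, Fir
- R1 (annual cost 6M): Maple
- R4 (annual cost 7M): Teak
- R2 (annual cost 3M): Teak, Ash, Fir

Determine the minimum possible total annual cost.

12

Choose R5 and R2: together they cover Teak, Elm, Maple, Ash, Fir — every station.
Total annual cost: 9 + 3 = 12.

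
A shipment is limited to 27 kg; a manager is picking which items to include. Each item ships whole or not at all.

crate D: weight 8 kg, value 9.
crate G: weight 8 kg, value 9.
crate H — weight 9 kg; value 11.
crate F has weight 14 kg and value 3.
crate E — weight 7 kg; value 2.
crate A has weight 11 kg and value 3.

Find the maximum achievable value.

29

Take crate D, crate G, and crate H: weight 8 + 8 + 9 = 25 ≤ 27, value 9 + 9 + 11 = 29.
No other feasible combination does better.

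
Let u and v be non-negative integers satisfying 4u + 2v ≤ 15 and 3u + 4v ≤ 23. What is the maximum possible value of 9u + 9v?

54

Relaxing integrality, the LP optimum is 54.90 at (u,v) = (1.4, 4.7), which is not an integer point.
(u,v)=(1,5): 4·1+2·5=14≤15, 3·1+4·5=23≤23, objective 54.
(u,v)=(1,4): 4·1+2·4=12≤15, 3·1+4·4=19≤23, objective 45.
(u,v)=(2,3): 4·2+2·3=14≤15, 3·2+4·3=18≤23, objective 45.
(u,v)=(0,5): 4·0+2·5=10≤15, 3·0+4·5=20≤23, objective 45.
The best lattice point is (1,5), giving 54.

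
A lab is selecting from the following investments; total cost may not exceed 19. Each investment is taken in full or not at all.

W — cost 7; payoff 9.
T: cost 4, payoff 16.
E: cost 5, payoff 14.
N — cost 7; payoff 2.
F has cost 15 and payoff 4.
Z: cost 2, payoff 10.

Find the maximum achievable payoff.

Take W, T, E, and Z: cost 7 + 4 + 5 + 2 = 18 ≤ 19, payoff 9 + 16 + 14 + 10 = 49.
No other feasible combination does better.

49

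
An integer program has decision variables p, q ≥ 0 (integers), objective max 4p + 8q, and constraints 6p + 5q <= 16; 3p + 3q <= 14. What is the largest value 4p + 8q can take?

24

The continuous relaxation peaks at (0, 3.2) with value 25.60; rounding to a feasible lattice point costs some objective.
(p,q)=(0,3): 6·0+5·3=15≤16, 3·0+3·3=9≤14, objective 24.
(p,q)=(1,2): 6·1+5·2=16≤16, 3·1+3·2=9≤14, objective 20.
(p,q)=(0,2): 6·0+5·2=10≤16, 3·0+3·2=6≤14, objective 16.
No feasible integer point exceeds 24.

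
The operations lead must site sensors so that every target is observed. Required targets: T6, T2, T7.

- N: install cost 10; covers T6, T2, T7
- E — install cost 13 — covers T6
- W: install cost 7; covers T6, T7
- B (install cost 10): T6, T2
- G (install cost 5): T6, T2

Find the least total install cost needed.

10

The greedy cost-per-new-target heuristic would pick G and W for 12, but a cheaper cover exists.
N alone covers T6, T2, T7 — every target.
Total install cost: 10.
No cover costs less than 10.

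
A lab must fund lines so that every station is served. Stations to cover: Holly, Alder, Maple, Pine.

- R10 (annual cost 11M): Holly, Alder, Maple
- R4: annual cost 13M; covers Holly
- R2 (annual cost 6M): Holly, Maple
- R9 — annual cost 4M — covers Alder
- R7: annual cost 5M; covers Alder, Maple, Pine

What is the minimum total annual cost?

This is a weighted set-cover instance.
Choose R2 and R7: together they cover Holly, Alder, Maple, Pine — every station.
Total annual cost: 6 + 5 = 11.
No cover costs less than 11.

11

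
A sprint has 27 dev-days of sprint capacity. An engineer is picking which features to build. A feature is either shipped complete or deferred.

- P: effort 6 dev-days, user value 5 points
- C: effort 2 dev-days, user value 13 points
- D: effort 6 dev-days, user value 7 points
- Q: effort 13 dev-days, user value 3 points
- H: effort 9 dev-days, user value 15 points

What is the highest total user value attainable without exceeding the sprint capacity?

40

P + C + H: effort 6 + 2 + 9 = 17 ≤ 27, user value 5 + 13 + 15 = 33.
C + D + H: effort 2 + 6 + 9 = 17 ≤ 27, user value 13 + 7 + 15 = 35.
P + C + D + H: effort 6 + 2 + 6 + 9 = 23 ≤ 27, user value 5 + 13 + 7 + 15 = 40.
Best is P, C, D, and H with total user value 40.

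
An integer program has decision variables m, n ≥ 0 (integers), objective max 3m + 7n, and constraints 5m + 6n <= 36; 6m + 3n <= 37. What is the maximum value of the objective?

42

(m,n)=(0,6) is feasible, giving 42.
(m,n)=(1,5) is feasible, giving 38.
(m,n)=(0,5) is feasible, giving 35.
Maximum is 42 at (m,n)=(0,6).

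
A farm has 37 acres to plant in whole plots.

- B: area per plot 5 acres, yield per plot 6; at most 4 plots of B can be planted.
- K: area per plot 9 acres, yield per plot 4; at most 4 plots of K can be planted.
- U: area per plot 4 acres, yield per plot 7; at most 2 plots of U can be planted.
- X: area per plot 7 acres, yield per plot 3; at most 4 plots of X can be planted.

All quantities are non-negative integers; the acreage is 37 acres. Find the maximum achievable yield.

42

4×B, 1×K, and 2×U: area 37 ≤ 37, yield 4·6 + 1·4 + 2·7 = 42.
4×B, 2×U, and 1×X: area 35 ≤ 37, yield 4·6 + 2·7 + 1·3 = 41.
Best is 42.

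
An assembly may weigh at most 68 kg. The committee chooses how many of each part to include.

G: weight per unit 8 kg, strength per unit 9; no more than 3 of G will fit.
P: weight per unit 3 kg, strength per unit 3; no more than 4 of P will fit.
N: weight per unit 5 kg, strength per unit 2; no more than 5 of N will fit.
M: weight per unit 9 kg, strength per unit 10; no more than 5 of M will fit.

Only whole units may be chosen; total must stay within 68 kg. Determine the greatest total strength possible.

74

Take 2×G, 2×P, and 5×M: weight 67 ≤ 68, strength 2·9 + 2·3 + 5·10 = 74.
No other integer combination yields more.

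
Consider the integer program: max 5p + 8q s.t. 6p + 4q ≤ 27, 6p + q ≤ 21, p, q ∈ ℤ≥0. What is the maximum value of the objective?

The continuous relaxation peaks at (0, 6.75) with value 54.00; rounding to a feasible lattice point costs some objective.
(p,q)=(0,6): 6·0+4·6=24≤27, 6·0+1·6=6≤21, objective 48.
(p,q)=(1,5): 6·1+4·5=26≤27, 6·1+1·5=11≤21, objective 45.
(p,q)=(0,5): 6·0+4·5=20≤27, 6·0+1·5=5≤21, objective 40.
Maximum is 48 at (p,q)=(0,6).

48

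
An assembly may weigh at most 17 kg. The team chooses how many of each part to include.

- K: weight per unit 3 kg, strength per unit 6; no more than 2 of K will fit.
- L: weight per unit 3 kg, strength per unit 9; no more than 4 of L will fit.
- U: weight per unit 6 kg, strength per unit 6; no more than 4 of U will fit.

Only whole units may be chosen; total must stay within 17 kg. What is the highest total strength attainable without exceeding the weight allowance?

L has the best ratio (9/3); taking only L gives at most 4×9 = 36 (stopped by the supply cap of 4).
Mixing does better — 1×K and 4×L: weight 15 ≤ 17, strength 1·6 + 4·9 = 42.

42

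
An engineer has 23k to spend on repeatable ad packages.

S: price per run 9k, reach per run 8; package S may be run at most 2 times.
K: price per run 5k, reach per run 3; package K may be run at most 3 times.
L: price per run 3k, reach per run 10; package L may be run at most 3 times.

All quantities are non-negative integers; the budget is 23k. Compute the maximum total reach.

41

L has the best ratio (10/3); taking only L gives at most 3×10 = 30 (stopped by the supply cap of 3).
Mixing does better — 1×S, 1×K, and 3×L: price 23 ≤ 23, reach 1·8 + 1·3 + 3·10 = 41.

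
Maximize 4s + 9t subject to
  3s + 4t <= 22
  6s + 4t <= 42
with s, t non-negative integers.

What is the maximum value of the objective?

Relaxing integrality, the LP optimum is 49.50 at (s,t) = (0, 5.5), which is not an integer point.
(s,t)=(0,5): 3·0+4·5=20≤22, 6·0+4·5=20≤42, objective 45.
(s,t)=(1,4): 3·1+4·4=19≤22, 6·1+4·4=22≤42, objective 40.
(s,t)=(0,4): 3·0+4·4=16≤22, 6·0+4·4=16≤42, objective 36.
Maximum is 45 at (s,t)=(0,5).

45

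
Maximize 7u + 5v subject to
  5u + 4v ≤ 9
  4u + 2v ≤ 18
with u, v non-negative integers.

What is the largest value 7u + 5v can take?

Relaxing integrality, the LP optimum is 12.60 at (u,v) = (1.8, 0), which is not an integer point.
(u,v)=(1,1): 5·1+4·1=9≤9, 4·1+2·1=6≤18, objective 12.
(u,v)=(0,2): 5·0+4·2=8≤9, 4·0+2·2=4≤18, objective 10.
(u,v)=(1,0): 5·1+4·0=5≤9, 4·1+2·0=4≤18, objective 7.
The best lattice point is (1,1), giving 12.

12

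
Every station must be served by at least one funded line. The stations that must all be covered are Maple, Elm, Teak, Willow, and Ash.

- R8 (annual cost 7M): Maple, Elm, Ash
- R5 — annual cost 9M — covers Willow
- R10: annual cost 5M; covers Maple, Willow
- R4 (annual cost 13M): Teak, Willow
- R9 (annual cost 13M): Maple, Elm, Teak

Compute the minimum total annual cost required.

This is a weighted set-cover instance.
The greedy cost-per-new-station heuristic would pick R8, R10, and R4 for 25, but a cheaper cover exists.
Choose R8 and R4: together they cover Maple, Elm, Teak, Willow, Ash — every station.
Total annual cost: 7 + 13 = 20.
No cover costs less than 20.

20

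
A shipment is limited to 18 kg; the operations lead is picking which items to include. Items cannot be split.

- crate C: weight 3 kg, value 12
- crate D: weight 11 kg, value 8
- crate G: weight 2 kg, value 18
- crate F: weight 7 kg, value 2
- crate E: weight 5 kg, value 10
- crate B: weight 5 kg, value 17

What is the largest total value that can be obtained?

Allowing fractional choices, the relaxed optimum would be about 59.2, but items are indivisible.
crate C + crate G + crate E + crate B: weight 3 + 2 + 5 + 5 = 15 ≤ 18, value 12 + 18 + 10 + 17 = 57.
crate C + crate G + crate F + crate B: weight 3 + 2 + 7 + 5 = 17 ≤ 18, value 12 + 18 + 2 + 17 = 49.
crate C + crate G + crate B: weight 3 + 2 + 5 = 10 ≤ 18, value 12 + 18 + 17 = 47.
Best is crate C, crate G, crate E, and crate B with total value 57.

57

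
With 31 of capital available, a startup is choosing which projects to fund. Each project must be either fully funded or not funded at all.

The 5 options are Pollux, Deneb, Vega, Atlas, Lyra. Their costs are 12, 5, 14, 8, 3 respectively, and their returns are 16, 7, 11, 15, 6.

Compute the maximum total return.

This is a 0-1 knapsack instance.
Allowing fractional choices, the relaxed optimum would be about 46.4, but projects are indivisible.
Deneb + Vega + Atlas + Lyra: cost 5 + 14 + 8 + 3 = 30 ≤ 31, return 7 + 11 + 15 + 6 = 39.
Pollux + Deneb + Atlas: cost 12 + 5 + 8 = 25 ≤ 31, return 16 + 7 + 15 = 38.
Pollux + Deneb + Atlas + Lyra: cost 12 + 5 + 8 + 3 = 28 ≤ 31, return 16 + 7 + 15 + 6 = 44.
Best is Pollux, Deneb, Atlas, and Lyra with total return 44.

44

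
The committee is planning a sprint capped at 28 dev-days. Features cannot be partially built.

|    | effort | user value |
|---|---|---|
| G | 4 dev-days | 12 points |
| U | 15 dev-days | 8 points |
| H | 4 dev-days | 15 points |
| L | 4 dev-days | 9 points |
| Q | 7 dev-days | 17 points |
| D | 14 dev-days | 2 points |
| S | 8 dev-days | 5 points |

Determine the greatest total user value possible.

Allowing fractional choices, the relaxed optimum would be about 58.5, but features are indivisible.
G + H + L + Q + S: effort 4 + 4 + 4 + 7 + 8 = 27 ≤ 28, user value 12 + 15 + 9 + 17 + 5 = 58.
G + H + Q + S: effort 4 + 4 + 7 + 8 = 23 ≤ 28, user value 12 + 15 + 17 + 5 = 49.
G + H + L + Q: effort 4 + 4 + 4 + 7 = 19 ≤ 28, user value 12 + 15 + 9 + 17 = 53.
Best is G, H, L, Q, and S with total user value 58.

58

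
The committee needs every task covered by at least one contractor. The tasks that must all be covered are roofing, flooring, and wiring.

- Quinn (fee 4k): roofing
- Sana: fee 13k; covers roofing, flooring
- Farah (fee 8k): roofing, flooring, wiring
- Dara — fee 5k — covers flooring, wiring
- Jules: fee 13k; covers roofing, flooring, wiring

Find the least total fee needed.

The greedy cost-per-new-task heuristic would pick Dara and Quinn for 9, but a cheaper cover exists.
Farah alone covers roofing, flooring, wiring — every task.
Total fee: 8.
No cover costs less than 8.

8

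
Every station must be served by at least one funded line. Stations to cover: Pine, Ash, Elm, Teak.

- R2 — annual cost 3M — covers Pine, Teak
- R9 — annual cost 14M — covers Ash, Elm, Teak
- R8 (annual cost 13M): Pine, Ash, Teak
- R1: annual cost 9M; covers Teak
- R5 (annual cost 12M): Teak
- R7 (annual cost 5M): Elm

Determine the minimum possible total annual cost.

17

Choose R2 and R9: together they cover Pine, Ash, Elm, Teak — every station.
Total annual cost: 3 + 14 = 17.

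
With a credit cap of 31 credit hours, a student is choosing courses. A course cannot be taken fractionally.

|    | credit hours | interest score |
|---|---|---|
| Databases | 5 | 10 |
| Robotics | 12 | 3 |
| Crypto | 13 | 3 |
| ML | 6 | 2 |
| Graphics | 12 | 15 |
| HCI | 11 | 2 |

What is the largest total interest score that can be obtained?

Databases + ML + Graphics: credit hours 5 + 6 + 12 = 23 ≤ 31, interest score 10 + 2 + 15 = 27.
Databases + Robotics + Graphics: credit hours 5 + 12 + 12 = 29 ≤ 31, interest score 10 + 3 + 15 = 28.
Databases + Crypto + Graphics: credit hours 5 + 13 + 12 = 30 ≤ 31, interest score 10 + 3 + 15 = 28.
The maximum interest score is 28; one optimal choice is Databases, Robotics, and Graphics.

28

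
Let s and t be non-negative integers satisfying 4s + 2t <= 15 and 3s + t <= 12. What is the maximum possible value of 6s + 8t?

The continuous relaxation peaks at (0, 7.5) with value 60.00; rounding to a feasible lattice point costs some objective.
(s,t)=(0,7) is feasible, giving 56.
(s,t)=(0,6) is feasible, giving 48.
No feasible integer point exceeds 56.

56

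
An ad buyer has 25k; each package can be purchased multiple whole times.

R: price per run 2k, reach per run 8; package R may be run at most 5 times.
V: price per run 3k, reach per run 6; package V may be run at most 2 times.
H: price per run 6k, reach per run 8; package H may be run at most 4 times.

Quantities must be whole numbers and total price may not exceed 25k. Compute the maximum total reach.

62

This is a bounded integer knapsack.
Take 5×R, 1×V, and 2×H: price 25 ≤ 25, reach 5·8 + 1·6 + 2·8 = 62.
R has the best ratio (8/2) and is taken to its limit of 5; remaining capacity is filled optimally with the others.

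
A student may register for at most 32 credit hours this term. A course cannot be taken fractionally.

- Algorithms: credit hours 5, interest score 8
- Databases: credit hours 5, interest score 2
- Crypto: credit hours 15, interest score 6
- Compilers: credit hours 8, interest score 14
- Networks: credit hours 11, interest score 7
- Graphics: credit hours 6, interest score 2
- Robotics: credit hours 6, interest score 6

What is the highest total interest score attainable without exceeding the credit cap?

35

Take Algorithms, Compilers, Networks, and Robotics: credit hours 5 + 8 + 11 + 6 = 30 ≤ 32, interest score 8 + 14 + 7 + 6 = 35.
No other feasible combination does better.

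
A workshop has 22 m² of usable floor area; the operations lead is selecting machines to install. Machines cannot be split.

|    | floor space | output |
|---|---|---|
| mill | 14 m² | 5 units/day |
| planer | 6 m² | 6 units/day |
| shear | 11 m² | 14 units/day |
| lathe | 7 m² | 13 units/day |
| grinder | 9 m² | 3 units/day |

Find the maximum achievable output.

Allowing fractional choices, the relaxed optimum would be about 31.0, but machines are indivisible.
shear + lathe: floor space 11 + 7 = 18 ≤ 22, output 14 + 13 = 27.
planer + lathe + grinder: floor space 6 + 7 + 9 = 22 ≤ 22, output 6 + 13 + 3 = 22.
planer + shear: floor space 6 + 11 = 17 ≤ 22, output 6 + 14 = 20.
Best is shear and lathe with total output 27.

27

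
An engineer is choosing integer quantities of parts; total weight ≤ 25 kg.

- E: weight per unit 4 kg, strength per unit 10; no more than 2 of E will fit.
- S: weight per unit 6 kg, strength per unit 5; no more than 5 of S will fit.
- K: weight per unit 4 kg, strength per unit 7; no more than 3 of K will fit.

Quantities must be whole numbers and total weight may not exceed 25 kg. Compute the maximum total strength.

41

E has the best ratio (10/4); taking only E gives at most 2×10 = 20 (stopped by the supply cap of 2).
Mixing does better — 2×E and 3×K: weight 20 ≤ 25, strength 2·10 + 3·7 = 41.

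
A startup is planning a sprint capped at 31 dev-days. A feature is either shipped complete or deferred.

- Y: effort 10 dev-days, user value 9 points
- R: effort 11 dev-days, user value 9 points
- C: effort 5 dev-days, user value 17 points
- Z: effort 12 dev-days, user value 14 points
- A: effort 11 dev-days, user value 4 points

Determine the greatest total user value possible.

40

Allowing fractional choices, the relaxed optimum would be about 43.3, but features are indivisible.
Y + C + Z: effort 10 + 5 + 12 = 27 ≤ 31, user value 9 + 17 + 14 = 40.
Y + R + C: effort 10 + 11 + 5 = 26 ≤ 31, user value 9 + 9 + 17 = 35.
R + C + Z: effort 11 + 5 + 12 = 28 ≤ 31, user value 9 + 17 + 14 = 40.
The maximum user value is 40; one optimal choice is Y, C, and Z.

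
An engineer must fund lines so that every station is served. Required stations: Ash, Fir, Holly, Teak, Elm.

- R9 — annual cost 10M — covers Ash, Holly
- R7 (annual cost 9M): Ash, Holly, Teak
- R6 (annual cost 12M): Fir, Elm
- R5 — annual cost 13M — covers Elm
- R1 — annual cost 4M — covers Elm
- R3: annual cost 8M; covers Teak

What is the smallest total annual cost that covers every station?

The greedy cost-per-new-station heuristic would pick R7, R1, and R6 for 25, but a cheaper cover exists.
Choose R7 and R6: together they cover Ash, Fir, Holly, Teak, Elm — every station.
Total annual cost: 9 + 12 = 21.
No cover costs less than 21.

21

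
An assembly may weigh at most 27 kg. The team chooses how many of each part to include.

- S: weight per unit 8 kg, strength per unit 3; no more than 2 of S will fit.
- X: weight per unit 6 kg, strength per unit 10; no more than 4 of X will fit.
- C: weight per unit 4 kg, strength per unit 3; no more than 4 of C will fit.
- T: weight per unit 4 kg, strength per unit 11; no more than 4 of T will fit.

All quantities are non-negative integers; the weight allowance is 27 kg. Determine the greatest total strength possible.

57

This is a bounded integer knapsack.
1×X and 4×T: weight 22 ≤ 27, strength 1·10 + 4·11 = 54.
1×X, 1×C, and 4×T: weight 26 ≤ 27, strength 1·10 + 1·3 + 4·11 = 57.
Best is 57.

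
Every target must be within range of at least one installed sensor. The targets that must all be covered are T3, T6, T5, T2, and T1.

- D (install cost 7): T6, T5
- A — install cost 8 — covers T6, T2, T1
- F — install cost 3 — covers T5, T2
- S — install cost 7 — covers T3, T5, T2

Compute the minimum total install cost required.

The greedy cost-per-new-target heuristic would pick F, A, and S for 18, but a cheaper cover exists.
Choose A and S: together they cover T3, T6, T5, T2, T1 — every target.
Total install cost: 8 + 7 = 15.
No cover costs less than 15.

15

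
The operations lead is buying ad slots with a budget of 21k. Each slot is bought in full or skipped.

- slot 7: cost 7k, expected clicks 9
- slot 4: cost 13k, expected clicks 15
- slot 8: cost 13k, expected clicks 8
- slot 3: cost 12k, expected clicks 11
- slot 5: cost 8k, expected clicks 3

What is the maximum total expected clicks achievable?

slot 7 + slot 3: cost 7 + 12 = 19 ≤ 21, expected clicks 9 + 11 = 20.
slot 7 + slot 4: cost 7 + 13 = 20 ≤ 21, expected clicks 9 + 15 = 24.
Best is slot 7 and slot 4 with total expected clicks 24.

24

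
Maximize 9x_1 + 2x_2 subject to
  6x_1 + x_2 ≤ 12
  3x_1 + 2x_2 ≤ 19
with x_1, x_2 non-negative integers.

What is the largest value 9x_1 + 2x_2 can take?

(x_1,x_2)=(1,6): 6·1+1·6=12≤12, 3·1+2·6=15≤19, objective 21.
(x_1,x_2)=(1,5): 6·1+1·5=11≤12, 3·1+2·5=13≤19, objective 19.
(x_1,x_2)=(0,9): 6·0+1·9=9≤12, 3·0+2·9=18≤19, objective 18.
(x_1,x_2)=(0,8): 6·0+1·8=8≤12, 3·0+2·8=16≤19, objective 16.
Maximum is 21 at (x_1,x_2)=(1,6).

21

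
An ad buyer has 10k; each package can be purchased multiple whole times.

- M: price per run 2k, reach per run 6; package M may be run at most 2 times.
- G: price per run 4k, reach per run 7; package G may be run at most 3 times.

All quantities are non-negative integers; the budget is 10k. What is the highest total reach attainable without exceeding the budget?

This is a bounded integer knapsack.
M has the best ratio (6/2); taking only M gives at most 2×6 = 12 (stopped by the supply cap of 2).
Mixing does better — 1×M and 2×G: price 10 ≤ 10, reach 1·6 + 2·7 = 20.

20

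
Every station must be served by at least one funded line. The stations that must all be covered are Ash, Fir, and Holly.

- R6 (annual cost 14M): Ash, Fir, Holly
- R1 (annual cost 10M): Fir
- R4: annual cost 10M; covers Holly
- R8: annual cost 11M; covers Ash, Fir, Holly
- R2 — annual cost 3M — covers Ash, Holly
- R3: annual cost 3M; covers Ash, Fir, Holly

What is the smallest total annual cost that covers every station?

This is a weighted set-cover instance.
R3 alone covers Ash, Fir, Holly — every station.
Total annual cost: 3.
No cover costs less than 3.

3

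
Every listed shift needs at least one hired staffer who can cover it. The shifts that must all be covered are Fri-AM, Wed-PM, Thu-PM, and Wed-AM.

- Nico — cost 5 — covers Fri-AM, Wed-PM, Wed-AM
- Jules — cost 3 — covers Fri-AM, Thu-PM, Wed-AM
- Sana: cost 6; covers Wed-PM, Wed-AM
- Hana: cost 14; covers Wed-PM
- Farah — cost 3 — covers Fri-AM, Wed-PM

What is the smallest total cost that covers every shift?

Choose Jules and Farah: together they cover Fri-AM, Wed-PM, Thu-PM, Wed-AM — every shift.
Total cost: 3 + 3 = 6.
No cover costs less than 6.

6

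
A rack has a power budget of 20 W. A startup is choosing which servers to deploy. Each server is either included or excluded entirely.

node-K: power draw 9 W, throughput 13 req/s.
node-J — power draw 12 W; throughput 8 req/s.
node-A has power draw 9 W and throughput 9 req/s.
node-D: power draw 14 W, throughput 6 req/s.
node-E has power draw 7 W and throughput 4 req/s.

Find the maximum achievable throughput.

22

Take node-K and node-A: power draw 9 + 9 = 18 ≤ 20, throughput 13 + 9 = 22.
No other feasible combination does better.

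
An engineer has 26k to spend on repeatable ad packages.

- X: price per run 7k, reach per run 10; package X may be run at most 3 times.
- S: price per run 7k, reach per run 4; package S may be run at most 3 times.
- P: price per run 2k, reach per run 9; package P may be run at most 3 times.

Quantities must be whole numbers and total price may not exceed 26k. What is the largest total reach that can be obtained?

P has the best ratio (9/2); taking only P gives at most 3×9 = 27 (stopped by the supply cap of 3).
Mixing does better — 3×X and 2×P: price 25 ≤ 26, reach 3·10 + 2·9 = 48.

48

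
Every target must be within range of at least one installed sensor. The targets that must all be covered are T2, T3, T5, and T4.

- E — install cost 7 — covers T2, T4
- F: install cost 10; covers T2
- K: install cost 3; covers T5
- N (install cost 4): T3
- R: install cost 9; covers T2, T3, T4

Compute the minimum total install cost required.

This is a weighted set-cover instance.
Choose K and R: together they cover T2, T3, T5, T4 — every target.
Total install cost: 3 + 9 = 12.
No cover costs less than 12.

12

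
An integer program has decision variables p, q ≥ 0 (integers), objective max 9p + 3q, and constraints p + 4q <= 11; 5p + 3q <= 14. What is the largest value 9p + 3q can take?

21

The continuous relaxation peaks at (2.8, 0) with value 25.20; rounding to a feasible lattice point costs some objective.
(p,q)=(2,1): 1·2+4·1=6≤11, 5·2+3·1=13≤14, objective 21.
(p,q)=(2,0): 1·2+4·0=2≤11, 5·2+3·0=10≤14, objective 18.
(p,q)=(1,2): 1·1+4·2=9≤11, 5·1+3·2=11≤14, objective 15.
Maximum is 21 at (p,q)=(2,1).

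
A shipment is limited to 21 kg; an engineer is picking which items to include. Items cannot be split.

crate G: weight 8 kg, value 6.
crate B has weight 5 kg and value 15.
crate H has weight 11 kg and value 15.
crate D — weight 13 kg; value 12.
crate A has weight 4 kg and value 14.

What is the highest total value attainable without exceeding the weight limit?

44

crate B + crate H + crate A: weight 5 + 11 + 4 = 20 ≤ 21, value 15 + 15 + 14 = 44.
crate B + crate H: weight 5 + 11 = 16 ≤ 21, value 15 + 15 = 30.
crate G + crate B + crate A: weight 8 + 5 + 4 = 17 ≤ 21, value 6 + 15 + 14 = 35.
Best is crate B, crate H, and crate A with total value 44.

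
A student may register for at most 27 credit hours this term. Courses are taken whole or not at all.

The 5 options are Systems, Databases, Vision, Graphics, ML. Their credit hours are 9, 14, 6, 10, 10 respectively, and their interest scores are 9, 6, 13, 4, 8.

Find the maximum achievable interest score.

30

Systems + Vision + Graphics: credit hours 9 + 6 + 10 = 25 ≤ 27, interest score 9 + 13 + 4 = 26.
Systems + Vision + ML: credit hours 9 + 6 + 10 = 25 ≤ 27, interest score 9 + 13 + 8 = 30.
Best is Systems, Vision, and ML with total interest score 30.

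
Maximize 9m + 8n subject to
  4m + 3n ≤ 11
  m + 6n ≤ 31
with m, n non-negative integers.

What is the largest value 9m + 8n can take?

The continuous relaxation peaks at (0, 3.67) with value 29.33; rounding to a feasible lattice point costs some objective.
(m,n)=(2,1) is feasible, giving 26.
(m,n)=(1,2) is feasible, giving 25.
(m,n)=(0,3) is feasible, giving 24.
Maximum is 26 at (m,n)=(2,1).

26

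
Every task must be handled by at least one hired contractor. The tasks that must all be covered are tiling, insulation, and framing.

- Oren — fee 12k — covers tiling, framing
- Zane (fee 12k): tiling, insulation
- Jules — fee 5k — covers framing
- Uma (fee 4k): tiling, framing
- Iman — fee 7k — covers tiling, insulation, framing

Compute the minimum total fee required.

7

The greedy cost-per-new-task heuristic would pick Uma and Iman for 11, but a cheaper cover exists.
Iman alone covers tiling, insulation, framing — every task.
Total fee: 7.
No cover costs less than 7.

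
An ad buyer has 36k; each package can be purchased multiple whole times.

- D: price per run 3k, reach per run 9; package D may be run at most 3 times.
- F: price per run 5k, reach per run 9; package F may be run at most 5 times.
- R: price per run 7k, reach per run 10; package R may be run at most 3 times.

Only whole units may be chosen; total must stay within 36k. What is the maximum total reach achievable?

73

This is a bounded integer knapsack.
D has the best ratio (9/3); taking only D gives at most 3×9 = 27 (stopped by the supply cap of 3).
Mixing does better — 3×D, 4×F, and 1×R: price 36 ≤ 36, reach 3·9 + 4·9 + 1·10 = 73.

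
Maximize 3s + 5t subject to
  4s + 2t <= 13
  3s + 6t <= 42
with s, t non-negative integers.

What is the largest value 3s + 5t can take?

30

Relaxing integrality, the LP optimum is 32.50 at (s,t) = (0, 6.5), which is not an integer point.
(s,t)=(0,6) is feasible, giving 30.
(s,t)=(0,5) is feasible, giving 25.
No feasible integer point exceeds 30.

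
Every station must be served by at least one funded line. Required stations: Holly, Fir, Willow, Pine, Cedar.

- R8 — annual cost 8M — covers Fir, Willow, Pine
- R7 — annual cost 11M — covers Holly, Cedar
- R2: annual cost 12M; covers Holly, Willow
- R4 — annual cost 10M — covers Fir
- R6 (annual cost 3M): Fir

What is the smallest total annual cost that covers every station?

19

Choose R8 and R7: together they cover Holly, Fir, Willow, Pine, Cedar — every station.
Total annual cost: 8 + 11 = 19.
No cover costs less than 19.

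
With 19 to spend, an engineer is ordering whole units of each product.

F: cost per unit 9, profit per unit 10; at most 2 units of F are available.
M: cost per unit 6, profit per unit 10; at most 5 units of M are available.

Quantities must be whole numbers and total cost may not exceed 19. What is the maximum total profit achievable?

30

M has the best ratio (10/6); taking only M gives at most 3×10 = 30 (stopped by the cost limit).
Optimal: 3×M: cost 18 ≤ 19, profit 3·10 = 30.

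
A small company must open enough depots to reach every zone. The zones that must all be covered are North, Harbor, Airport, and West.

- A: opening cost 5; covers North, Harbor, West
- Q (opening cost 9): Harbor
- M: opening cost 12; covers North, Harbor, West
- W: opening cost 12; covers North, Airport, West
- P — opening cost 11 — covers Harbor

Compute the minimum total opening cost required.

17

This is an integer covering problem.
Choose A and W: together they cover North, Harbor, Airport, West — every zone.
Total opening cost: 5 + 12 = 17.
No cover costs less than 17.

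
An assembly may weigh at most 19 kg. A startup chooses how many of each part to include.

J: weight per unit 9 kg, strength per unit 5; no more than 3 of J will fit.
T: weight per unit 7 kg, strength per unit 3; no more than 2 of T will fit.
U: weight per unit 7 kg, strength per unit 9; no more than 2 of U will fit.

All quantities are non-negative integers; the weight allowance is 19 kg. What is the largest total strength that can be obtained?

2×U: weight 14 ≤ 19, strength 2·9 = 18.
1×J and 1×U: weight 16 ≤ 19, strength 1·5 + 1·9 = 14.
Best is 18.

18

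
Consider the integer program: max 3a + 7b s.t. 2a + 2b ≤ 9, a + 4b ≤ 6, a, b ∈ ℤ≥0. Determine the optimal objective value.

Relaxing integrality, the LP optimum is 15.50 at (a,b) = (4, 0.5), which is not an integer point.
(a,b)=(2,1): 2·2+2·1=6≤9, 1·2+4·1=6≤6, objective 13.
(a,b)=(4,0): 2·4+2·0=8≤9, 1·4+4·0=4≤6, objective 12.
The best lattice point is (2,1), giving 13.

13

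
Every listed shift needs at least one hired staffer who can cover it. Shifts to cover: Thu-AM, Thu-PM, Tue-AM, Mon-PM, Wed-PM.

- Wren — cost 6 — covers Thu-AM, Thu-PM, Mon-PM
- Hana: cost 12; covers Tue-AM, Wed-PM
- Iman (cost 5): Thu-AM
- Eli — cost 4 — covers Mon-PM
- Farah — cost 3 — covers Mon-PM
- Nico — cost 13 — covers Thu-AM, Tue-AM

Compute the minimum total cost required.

18

Choose Wren and Hana: together they cover Thu-AM, Thu-PM, Tue-AM, Mon-PM, Wed-PM — every shift.
Total cost: 6 + 12 = 18.
No cover costs less than 18.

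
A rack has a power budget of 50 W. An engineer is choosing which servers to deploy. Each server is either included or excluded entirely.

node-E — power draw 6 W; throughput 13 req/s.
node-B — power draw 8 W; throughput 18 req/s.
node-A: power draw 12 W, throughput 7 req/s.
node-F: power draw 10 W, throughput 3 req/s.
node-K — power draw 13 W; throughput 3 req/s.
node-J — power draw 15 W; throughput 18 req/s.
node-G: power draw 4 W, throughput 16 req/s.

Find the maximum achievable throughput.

node-E + node-B + node-A + node-J + node-G: power draw 6 + 8 + 12 + 15 + 4 = 45 ≤ 50, throughput 13 + 18 + 7 + 18 + 16 = 72.
node-E + node-B + node-F + node-J + node-G: power draw 6 + 8 + 10 + 15 + 4 = 43 ≤ 50, throughput 13 + 18 + 3 + 18 + 16 = 68.
node-E + node-B + node-K + node-J + node-G: power draw 6 + 8 + 13 + 15 + 4 = 46 ≤ 50, throughput 13 + 18 + 3 + 18 + 16 = 68.
Best is node-E, node-B, node-A, node-J, and node-G with total throughput 72.

72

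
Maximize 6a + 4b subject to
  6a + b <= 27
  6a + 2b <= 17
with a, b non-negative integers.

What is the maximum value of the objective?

32

Relaxing integrality, the LP optimum is 34.00 at (a,b) = (0, 8.5), which is not an integer point.
(a,b)=(0,8): 6·0+1·8=8≤27, 6·0+2·8=16≤17, objective 32.
(a,b)=(0,7): 6·0+1·7=7≤27, 6·0+2·7=14≤17, objective 28.
The best lattice point is (0,8), giving 32.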